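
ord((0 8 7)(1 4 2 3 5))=15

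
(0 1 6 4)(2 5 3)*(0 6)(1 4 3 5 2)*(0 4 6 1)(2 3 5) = (0 6 5 2 3)(1 4)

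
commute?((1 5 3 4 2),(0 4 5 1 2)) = no:(1 5 3 4 2)*(0 4 5 1 2) = (0 4)(3 5),(0 4 5 1 2)*(1 5 3 4 2) = (0 2)(3 4)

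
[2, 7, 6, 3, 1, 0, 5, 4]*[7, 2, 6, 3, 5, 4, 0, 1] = [6, 1, 0, 3, 2, 7, 4, 5]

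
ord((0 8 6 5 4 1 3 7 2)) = 9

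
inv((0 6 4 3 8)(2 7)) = (0 8 3 4 6)(2 7)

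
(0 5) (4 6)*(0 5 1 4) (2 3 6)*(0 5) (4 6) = (0 1 6 5) (2 3 4) 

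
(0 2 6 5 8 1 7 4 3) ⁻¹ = (0 3 4 7 1 8 5 6 2) 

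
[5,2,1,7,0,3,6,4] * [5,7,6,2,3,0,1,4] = [0,6,7,4,5,2,1,3]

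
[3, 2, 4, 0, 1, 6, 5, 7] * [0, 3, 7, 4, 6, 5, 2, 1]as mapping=[0→4, 1→7, 2→6, 3→0, 4→3, 5→2, 6→5, 7→1]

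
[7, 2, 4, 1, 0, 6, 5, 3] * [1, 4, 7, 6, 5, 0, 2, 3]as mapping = [0→3, 1→7, 2→5, 3→4, 4→1, 5→2, 6→0, 7→6]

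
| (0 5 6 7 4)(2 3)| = 10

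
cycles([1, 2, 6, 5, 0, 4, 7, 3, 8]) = (0 1 2 6 7 3 5 4)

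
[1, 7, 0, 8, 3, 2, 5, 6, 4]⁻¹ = [2, 0, 5, 4, 8, 6, 7, 1, 3]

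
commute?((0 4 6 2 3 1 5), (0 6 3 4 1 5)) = no:(0 4 6 2 3 1 5)*(0 6 3 4 1 5) = (0 1)(2 4 3 5 6), (0 6 3 4 1 5)*(0 4 6 2 3 1 5) = (0 2 3 6 1)(4 5)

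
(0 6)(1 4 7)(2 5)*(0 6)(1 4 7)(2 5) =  (1 7 4)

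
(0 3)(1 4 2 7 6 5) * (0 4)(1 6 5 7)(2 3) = (0 2 1)(3 4)(5 6 7)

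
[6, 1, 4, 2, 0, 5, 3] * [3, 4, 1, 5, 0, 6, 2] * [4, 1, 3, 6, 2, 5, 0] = [3, 2, 4, 1, 6, 0, 5]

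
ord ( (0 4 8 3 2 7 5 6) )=8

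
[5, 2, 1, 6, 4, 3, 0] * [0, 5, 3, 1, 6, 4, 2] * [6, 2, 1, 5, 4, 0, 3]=[4, 5, 0, 1, 3, 2, 6]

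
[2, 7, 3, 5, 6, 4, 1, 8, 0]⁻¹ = [8, 6, 0, 2, 5, 3, 4, 1, 7]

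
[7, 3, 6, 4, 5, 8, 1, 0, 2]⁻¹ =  [7, 6, 8, 1, 3, 4, 2, 0, 5]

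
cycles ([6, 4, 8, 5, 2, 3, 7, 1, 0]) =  (0 6 7 1 4 2 8)(3 5)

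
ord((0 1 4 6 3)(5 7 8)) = 15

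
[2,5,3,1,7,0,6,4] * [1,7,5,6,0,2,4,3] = [5,2,6,7,3,1,4,0]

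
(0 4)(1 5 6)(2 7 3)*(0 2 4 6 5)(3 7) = (0 6 1)(2 3 4)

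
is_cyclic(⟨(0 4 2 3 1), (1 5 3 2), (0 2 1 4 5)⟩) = no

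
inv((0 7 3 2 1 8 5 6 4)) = (0 4 6 5 8 1 2 3 7)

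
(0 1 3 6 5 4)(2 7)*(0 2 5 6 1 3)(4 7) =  (0 3 1)(2 4)(5 7)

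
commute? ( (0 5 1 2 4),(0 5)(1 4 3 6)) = no: (0 5 1 2 4) * (0 5)(1 4 3 6) = (1 2 3 6)(4 5),(0 5)(1 4 3 6) * (0 5 1 2 4) = (0 1)(2 4 3 6)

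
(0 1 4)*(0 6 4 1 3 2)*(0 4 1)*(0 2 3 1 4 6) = (0 1 2 6 4)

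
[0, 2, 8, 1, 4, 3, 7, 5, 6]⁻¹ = [0, 3, 1, 5, 4, 7, 8, 6, 2]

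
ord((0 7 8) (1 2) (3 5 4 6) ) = 12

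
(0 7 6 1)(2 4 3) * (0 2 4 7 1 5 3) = (0 1 2 7 6 5 3 4)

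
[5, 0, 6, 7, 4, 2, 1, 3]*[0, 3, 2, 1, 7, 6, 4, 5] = [6, 0, 4, 5, 7, 2, 3, 1]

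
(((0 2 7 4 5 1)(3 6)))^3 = (0 4)(1 7)(2 5)(3 6)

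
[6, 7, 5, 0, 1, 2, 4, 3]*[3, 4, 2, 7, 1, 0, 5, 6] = [5, 6, 0, 3, 4, 2, 1, 7]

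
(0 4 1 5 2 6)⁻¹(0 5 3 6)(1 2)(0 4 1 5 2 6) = (0 4 2 3)(5 6)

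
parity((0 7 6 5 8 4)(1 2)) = even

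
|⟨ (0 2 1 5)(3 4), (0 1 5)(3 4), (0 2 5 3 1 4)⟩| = 720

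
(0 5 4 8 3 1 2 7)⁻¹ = (0 7 2 1 3 8 4 5)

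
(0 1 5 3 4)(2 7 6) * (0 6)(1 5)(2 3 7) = (0 5 7)(3 4 6)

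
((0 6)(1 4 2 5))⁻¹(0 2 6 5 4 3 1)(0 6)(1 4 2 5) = (0 1 2 3 4 6 5)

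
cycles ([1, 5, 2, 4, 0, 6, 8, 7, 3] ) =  (0 1 5 6 8 3 4)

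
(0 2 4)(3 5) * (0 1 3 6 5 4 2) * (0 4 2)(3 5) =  (0 4 1 5 6 3 2)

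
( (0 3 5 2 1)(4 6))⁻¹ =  (0 1 2 5 3)(4 6)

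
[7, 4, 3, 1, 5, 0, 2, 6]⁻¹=[5, 3, 6, 2, 1, 4, 7, 0]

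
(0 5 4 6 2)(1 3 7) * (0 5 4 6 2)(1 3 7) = (0 4 2 5 6)(1 7 3)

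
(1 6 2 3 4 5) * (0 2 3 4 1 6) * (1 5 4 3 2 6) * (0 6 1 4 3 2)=(0 1 6) (3 5 4) 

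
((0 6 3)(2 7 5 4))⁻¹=(0 3 6)(2 4 5 7)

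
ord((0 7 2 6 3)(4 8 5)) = 15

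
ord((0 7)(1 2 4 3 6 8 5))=14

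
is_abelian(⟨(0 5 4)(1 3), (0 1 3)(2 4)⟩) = no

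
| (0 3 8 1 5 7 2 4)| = 8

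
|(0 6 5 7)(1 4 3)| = 12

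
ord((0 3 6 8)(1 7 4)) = 12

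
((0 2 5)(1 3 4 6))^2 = (0 5 2)(1 4)(3 6)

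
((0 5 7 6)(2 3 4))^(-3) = (0 5 7 6)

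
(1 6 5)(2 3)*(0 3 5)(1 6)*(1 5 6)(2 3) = (0 2 6)(1 5)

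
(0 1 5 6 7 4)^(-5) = (0 1 5 6 7 4)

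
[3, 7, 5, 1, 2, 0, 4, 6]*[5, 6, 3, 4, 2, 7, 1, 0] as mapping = [0→4, 1→0, 2→7, 3→6, 4→3, 5→5, 6→2, 7→1] 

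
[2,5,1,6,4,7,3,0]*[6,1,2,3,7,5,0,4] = [2,5,1,0,7,4,3,6]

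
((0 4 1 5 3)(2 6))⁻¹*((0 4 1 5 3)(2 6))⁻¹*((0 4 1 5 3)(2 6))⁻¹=(0 1 3 4 5)(2 6)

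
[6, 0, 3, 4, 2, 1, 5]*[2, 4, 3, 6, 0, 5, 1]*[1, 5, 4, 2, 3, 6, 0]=[5, 4, 0, 1, 2, 3, 6]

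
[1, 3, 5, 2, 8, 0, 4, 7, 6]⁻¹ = [5, 0, 3, 1, 6, 2, 8, 7, 4]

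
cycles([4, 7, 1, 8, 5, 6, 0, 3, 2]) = (0 4 5 6)(1 7 3 8 2)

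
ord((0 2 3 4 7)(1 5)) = 10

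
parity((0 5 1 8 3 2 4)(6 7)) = odd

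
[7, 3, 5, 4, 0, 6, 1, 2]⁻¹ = [4, 6, 7, 1, 3, 2, 5, 0]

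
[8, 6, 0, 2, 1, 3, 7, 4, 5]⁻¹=[2, 4, 3, 5, 7, 8, 1, 6, 0]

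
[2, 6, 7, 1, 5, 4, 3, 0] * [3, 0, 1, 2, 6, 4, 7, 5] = [1, 7, 5, 0, 4, 6, 2, 3]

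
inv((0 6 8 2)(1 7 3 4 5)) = (0 2 8 6)(1 5 4 3 7)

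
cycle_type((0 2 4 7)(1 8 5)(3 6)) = 2.3.4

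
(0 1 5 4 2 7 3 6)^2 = (0 5 2 3)(1 4 7 6)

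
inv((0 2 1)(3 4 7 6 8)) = (0 1 2)(3 8 6 7 4)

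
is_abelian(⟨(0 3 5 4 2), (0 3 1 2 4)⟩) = no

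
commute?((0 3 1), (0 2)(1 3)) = no:(0 3 1) * (0 2)(1 3) = (0 1 2), (0 2)(1 3) * (0 3 1) = (0 2 3)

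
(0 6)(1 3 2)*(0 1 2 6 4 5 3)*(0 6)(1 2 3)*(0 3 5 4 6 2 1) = (0 6 1 2 5)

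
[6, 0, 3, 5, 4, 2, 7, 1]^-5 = [1, 7, 3, 5, 4, 2, 0, 6]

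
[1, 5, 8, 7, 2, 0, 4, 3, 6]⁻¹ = [5, 0, 4, 7, 6, 1, 8, 3, 2]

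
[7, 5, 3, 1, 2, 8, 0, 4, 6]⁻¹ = [6, 3, 4, 2, 7, 1, 8, 0, 5]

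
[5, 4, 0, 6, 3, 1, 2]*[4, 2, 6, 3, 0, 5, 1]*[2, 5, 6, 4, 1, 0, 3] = [0, 2, 1, 5, 4, 6, 3]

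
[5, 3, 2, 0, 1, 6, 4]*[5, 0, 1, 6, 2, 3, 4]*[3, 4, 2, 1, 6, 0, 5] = [1, 5, 4, 0, 3, 6, 2]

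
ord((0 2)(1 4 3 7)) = 4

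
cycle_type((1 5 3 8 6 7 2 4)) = 8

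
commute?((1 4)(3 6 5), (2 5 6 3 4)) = no:(1 4)(3 6 5)*(2 5 6 3 4) = (1 2 5 4), (2 5 6 3 4)*(1 4)(3 6 5) = (1 4 2 3)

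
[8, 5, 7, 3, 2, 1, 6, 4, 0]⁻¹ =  [8, 5, 4, 3, 7, 1, 6, 2, 0]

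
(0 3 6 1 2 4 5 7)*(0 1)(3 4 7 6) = (0 4 5 6)(1 2 7)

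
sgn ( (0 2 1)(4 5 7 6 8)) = 1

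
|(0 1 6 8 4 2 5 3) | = 8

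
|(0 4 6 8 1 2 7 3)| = 8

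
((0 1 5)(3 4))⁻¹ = (0 5 1)(3 4)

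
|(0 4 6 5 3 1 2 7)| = 8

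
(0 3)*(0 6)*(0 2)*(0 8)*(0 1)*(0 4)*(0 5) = (0 3 6 2 8 1 4 5)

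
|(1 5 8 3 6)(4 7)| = 10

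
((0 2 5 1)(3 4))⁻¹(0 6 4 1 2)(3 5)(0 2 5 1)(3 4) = (0 5 2 6 3)(1 4)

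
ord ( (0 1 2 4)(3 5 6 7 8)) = 20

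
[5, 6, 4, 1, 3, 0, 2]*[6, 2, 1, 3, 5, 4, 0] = [4, 0, 5, 2, 3, 6, 1] 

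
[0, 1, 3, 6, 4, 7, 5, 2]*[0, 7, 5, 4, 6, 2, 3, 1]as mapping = [0→0, 1→7, 2→4, 3→3, 4→6, 5→1, 6→2, 7→5]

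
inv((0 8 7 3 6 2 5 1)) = (0 1 5 2 6 3 7 8)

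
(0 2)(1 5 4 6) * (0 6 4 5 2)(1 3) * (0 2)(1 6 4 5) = (0 2 4 5 1)(3 6)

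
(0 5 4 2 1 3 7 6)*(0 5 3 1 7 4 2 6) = (0 3 4 6 5 2 7)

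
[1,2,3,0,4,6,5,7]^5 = [1,2,3,0,4,6,5,7]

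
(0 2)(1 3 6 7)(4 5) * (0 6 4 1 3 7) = (0 2 6)(1 7 3 4 5)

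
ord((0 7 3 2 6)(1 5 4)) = 15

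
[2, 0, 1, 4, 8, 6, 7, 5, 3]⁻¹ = [1, 2, 0, 8, 3, 7, 5, 6, 4]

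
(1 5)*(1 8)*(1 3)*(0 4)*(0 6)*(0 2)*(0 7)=(0 4 6 2 7)(1 5 8 3)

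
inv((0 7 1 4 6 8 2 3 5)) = (0 5 3 2 8 6 4 1 7)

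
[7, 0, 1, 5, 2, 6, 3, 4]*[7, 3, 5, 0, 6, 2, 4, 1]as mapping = [0→1, 1→7, 2→3, 3→2, 4→5, 5→4, 6→0, 7→6]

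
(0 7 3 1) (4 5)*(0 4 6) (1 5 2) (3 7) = (0 3 5 6) (1 4 2) 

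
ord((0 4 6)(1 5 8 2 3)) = 15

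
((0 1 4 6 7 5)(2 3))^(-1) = (0 5 7 6 4 1)(2 3)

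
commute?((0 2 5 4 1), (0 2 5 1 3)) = no:(0 2 5 4 1) * (0 2 5 1 3) = (0 5 4 3)(1 2), (0 2 5 1 3) * (0 2 5 4 1) = (0 5)(1 3 2 4)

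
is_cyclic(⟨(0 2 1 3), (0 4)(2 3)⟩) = no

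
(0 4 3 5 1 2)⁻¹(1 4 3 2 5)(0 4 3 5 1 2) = (0 1 2 3 5)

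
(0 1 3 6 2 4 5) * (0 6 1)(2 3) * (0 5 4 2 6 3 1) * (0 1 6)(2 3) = (0 5 2 3 1)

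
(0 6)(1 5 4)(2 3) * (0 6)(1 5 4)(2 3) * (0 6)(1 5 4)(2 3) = (0 6)(2 3)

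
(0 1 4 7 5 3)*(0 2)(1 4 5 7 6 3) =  (0 4 6 3 2)(1 5)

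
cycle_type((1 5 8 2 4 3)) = 6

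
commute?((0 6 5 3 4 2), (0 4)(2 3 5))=no:(0 6 5 3 4 2) * (0 4)(2 3 5)=(0 6 2 4 3), (0 4)(2 3 5) * (0 6 5 3 4 2)=(0 2 4 6 5)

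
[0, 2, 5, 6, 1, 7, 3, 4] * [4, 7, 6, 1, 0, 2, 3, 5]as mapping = [0→4, 1→6, 2→2, 3→3, 4→7, 5→5, 6→1, 7→0]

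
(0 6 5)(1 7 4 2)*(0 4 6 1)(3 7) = (0 1 3 7 6 5 4 2)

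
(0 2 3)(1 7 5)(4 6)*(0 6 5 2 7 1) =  (0 7 2 3 6 4 5)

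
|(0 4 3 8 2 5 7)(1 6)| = 14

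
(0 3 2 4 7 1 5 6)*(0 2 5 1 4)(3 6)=(0 6 2)(3 5)(4 7)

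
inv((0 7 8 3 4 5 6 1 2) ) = (0 2 1 6 5 4 3 8 7) 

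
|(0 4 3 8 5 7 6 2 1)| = 9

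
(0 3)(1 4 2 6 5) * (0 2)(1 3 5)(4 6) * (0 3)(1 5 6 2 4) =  (0 6 5)(1 2)(3 4)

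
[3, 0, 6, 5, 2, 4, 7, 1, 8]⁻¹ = [1, 7, 4, 0, 5, 3, 2, 6, 8]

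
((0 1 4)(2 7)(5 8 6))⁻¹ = (0 4 1)(2 7)(5 6 8)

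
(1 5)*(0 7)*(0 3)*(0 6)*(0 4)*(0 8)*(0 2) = (0 7 3 6 4 8 2)(1 5)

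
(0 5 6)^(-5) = (0 5 6)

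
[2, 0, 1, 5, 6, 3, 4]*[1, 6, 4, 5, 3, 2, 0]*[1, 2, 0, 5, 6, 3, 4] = [6, 2, 4, 0, 1, 3, 5]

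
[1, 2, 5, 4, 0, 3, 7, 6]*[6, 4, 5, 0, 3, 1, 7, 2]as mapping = [0→4, 1→5, 2→1, 3→3, 4→6, 5→0, 6→2, 7→7]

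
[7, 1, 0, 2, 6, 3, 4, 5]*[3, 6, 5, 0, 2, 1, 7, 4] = [4, 6, 3, 5, 7, 0, 2, 1]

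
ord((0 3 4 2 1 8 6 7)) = 8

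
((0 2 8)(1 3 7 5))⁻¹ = (0 8 2)(1 5 7 3)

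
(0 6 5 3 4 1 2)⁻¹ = (0 2 1 4 3 5 6)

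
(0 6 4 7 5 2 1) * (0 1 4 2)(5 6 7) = (0 7 6 2 4 5)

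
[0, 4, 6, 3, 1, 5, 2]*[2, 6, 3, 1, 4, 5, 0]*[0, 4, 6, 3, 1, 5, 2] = [6, 1, 0, 4, 2, 5, 3]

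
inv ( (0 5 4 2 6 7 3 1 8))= (0 8 1 3 7 6 2 4 5)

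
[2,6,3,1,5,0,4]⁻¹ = [5,3,0,2,6,4,1]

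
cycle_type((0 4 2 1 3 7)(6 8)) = 2.6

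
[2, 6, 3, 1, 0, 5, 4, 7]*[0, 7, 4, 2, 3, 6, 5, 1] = [4, 5, 2, 7, 0, 6, 3, 1]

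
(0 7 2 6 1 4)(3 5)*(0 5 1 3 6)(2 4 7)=(0 2)(1 7 4 5 6 3)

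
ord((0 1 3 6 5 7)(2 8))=6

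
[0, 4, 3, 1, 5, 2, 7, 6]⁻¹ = [0, 3, 5, 2, 1, 4, 7, 6]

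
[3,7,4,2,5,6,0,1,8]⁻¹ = [6,7,3,0,2,4,5,1,8]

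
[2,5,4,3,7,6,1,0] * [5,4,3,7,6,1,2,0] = [3,1,6,7,0,2,4,5]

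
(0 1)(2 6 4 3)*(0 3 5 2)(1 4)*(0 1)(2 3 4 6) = (0 6)(1 4 5 3)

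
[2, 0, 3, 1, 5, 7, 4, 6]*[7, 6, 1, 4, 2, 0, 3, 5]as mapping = [0→1, 1→7, 2→4, 3→6, 4→0, 5→5, 6→2, 7→3]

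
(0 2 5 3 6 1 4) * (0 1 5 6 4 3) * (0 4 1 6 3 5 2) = (1 5 4 6 2 3)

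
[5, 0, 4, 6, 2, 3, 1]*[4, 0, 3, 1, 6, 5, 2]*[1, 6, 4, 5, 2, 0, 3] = [0, 2, 3, 4, 5, 6, 1]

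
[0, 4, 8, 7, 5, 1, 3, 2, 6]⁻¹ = [0, 5, 7, 6, 1, 4, 8, 3, 2]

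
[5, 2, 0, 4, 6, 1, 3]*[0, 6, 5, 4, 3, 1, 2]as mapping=[0→1, 1→5, 2→0, 3→3, 4→2, 5→6, 6→4]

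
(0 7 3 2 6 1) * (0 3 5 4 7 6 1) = (0 6)(1 3 2)(4 7 5)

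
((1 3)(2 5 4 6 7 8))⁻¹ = (1 3)(2 8 7 6 4 5)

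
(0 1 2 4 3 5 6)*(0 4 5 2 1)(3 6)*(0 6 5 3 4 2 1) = (0 6 2 3 1)(4 5)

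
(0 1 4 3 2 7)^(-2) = (0 2 4)(1 7 3)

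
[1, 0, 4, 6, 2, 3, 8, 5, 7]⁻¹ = [1, 0, 4, 5, 2, 7, 3, 8, 6]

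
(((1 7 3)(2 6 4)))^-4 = (1 3 7)(2 4 6)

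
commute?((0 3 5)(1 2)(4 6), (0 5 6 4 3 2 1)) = no:(0 3 5)(1 2)(4 6)*(0 5 6 4 3 2 1) = (0 2)(3 6), (0 5 6 4 3 2 1)*(0 3 5)(1 2)(4 6) = (1 3)(4 5)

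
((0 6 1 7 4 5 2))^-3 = (0 4 6 5 1 2 7)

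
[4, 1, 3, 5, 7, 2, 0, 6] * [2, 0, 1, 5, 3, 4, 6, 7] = [3, 0, 5, 4, 7, 1, 2, 6]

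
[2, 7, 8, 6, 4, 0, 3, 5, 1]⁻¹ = [5, 8, 0, 6, 4, 7, 3, 1, 2]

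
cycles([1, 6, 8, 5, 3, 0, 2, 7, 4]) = (0 1 6 2 8 4 3 5)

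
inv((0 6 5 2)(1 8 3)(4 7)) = (0 2 5 6)(1 3 8)(4 7)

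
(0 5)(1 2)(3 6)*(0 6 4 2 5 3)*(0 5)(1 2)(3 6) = (0 6 5 3 4 1)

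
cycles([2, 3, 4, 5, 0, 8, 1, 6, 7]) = (0 2 4)(1 3 5 8 7 6)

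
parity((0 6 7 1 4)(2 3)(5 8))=even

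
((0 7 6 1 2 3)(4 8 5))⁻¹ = (0 3 2 1 6 7)(4 5 8)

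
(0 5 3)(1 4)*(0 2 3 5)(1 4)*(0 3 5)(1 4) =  (0 3 2 5)(1 4)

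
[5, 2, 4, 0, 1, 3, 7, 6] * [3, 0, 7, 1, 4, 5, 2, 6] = [5, 7, 4, 3, 0, 1, 6, 2]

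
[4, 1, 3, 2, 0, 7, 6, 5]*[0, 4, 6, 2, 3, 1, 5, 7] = [3, 4, 2, 6, 0, 7, 5, 1]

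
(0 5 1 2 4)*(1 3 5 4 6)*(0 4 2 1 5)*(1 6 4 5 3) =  (0 2 4 5 1 6 3)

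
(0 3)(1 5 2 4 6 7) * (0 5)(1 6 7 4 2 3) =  (0 1)(3 5)(4 7 6)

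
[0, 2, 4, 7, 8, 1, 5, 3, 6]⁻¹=[0, 5, 1, 7, 2, 6, 8, 3, 4]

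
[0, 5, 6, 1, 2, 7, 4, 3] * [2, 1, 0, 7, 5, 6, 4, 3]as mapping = [0→2, 1→6, 2→4, 3→1, 4→0, 5→3, 6→5, 7→7]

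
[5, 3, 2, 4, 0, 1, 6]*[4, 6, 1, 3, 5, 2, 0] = [2, 3, 1, 5, 4, 6, 0]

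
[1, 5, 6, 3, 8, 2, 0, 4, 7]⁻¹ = [6, 0, 5, 3, 7, 1, 2, 8, 4]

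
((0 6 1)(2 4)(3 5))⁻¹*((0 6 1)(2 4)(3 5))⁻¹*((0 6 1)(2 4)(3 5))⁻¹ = (2 4)(3 5)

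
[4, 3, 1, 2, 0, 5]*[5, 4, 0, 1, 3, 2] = [3, 1, 4, 0, 5, 2] 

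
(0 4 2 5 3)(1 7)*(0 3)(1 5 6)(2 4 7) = (0 7 5)(1 2 6)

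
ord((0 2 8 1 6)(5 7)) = 10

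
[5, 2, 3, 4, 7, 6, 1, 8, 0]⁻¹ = [8, 6, 1, 2, 3, 0, 5, 4, 7]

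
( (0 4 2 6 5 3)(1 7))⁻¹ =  (0 3 5 6 2 4)(1 7)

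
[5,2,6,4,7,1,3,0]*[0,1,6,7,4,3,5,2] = [3,6,5,4,2,1,7,0]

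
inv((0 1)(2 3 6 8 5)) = (0 1)(2 5 8 6 3)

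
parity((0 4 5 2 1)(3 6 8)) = even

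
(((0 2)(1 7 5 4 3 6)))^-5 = (0 2)(1 7 5 4 3 6)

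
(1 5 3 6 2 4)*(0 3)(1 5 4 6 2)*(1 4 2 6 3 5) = (0 5)(1 2 3 6 4)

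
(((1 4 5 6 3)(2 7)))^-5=(2 7)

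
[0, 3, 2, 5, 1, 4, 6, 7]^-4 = [0, 1, 2, 3, 4, 5, 6, 7]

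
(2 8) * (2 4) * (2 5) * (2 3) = (2 8 4 5 3)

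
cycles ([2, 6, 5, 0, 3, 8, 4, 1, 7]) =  (0 2 5 8 7 1 6 4 3)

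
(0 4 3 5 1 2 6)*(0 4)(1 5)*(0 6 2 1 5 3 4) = (0 6)(3 5)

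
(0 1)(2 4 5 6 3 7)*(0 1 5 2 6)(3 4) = (0 5)(2 3 7 6 4)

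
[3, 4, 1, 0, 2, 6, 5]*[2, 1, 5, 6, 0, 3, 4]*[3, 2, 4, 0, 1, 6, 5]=[5, 3, 2, 4, 6, 1, 0]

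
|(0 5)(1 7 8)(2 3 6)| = 6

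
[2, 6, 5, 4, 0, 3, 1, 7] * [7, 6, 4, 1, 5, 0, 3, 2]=[4, 3, 0, 5, 7, 1, 6, 2]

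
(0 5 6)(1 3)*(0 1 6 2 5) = (1 3 6)(2 5)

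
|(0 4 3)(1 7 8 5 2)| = 15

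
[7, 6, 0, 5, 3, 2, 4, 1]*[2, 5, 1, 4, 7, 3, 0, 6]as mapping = [0→6, 1→0, 2→2, 3→3, 4→4, 5→1, 6→7, 7→5]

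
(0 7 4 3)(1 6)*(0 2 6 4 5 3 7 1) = (0 1 4 7 5 3 2 6)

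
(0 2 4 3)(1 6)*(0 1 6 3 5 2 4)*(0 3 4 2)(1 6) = (0 2 3 6 1 4 5)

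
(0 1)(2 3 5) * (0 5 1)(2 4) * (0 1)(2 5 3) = (0 1 3)(4 5)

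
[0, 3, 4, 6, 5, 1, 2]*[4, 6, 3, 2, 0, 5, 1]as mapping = [0→4, 1→2, 2→0, 3→1, 4→5, 5→6, 6→3]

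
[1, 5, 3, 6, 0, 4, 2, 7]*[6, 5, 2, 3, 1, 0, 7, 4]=[5, 0, 3, 7, 6, 1, 2, 4]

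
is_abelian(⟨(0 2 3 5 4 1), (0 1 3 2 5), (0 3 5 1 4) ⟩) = no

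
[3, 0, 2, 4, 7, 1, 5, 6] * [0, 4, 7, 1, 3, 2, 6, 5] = [1, 0, 7, 3, 5, 4, 2, 6]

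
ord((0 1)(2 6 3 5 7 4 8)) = 14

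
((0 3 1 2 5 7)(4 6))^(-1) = (0 7 5 2 1 3)(4 6)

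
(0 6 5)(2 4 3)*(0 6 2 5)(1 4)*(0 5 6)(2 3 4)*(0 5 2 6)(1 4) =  (0 3)(1 6 2 4)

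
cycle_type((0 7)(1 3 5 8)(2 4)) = 2^2.4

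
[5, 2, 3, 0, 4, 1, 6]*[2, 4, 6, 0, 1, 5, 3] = [5, 6, 0, 2, 1, 4, 3]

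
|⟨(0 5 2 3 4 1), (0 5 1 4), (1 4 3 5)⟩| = 720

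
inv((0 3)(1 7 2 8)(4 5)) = (0 3)(1 8 2 7)(4 5)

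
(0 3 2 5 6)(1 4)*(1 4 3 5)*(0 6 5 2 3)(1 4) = (0 2 4 1)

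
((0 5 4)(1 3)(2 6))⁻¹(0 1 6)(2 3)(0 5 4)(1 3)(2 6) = (1 6)(2 5 3)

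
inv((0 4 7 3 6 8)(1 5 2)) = (0 8 6 3 7 4)(1 2 5)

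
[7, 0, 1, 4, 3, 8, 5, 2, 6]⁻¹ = [1, 2, 7, 4, 3, 6, 8, 0, 5]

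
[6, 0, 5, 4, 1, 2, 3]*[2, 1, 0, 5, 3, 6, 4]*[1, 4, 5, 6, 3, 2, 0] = [3, 5, 0, 6, 4, 1, 2]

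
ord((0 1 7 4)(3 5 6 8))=4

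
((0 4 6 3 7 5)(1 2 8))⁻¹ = (0 5 7 3 6 4)(1 8 2)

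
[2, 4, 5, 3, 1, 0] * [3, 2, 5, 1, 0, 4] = [5, 0, 4, 1, 2, 3]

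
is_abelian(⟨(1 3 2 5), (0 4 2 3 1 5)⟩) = no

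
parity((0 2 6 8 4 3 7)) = even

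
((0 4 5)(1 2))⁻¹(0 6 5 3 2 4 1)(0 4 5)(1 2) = (0 3 1 5 2 4 6)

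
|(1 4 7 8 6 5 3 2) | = 8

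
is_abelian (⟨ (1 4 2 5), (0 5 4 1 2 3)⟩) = no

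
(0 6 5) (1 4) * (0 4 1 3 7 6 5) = (0 5 4 3 7 6) 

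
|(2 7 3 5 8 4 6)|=7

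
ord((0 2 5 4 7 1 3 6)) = 8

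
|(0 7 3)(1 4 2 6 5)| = 15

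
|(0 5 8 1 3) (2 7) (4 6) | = 10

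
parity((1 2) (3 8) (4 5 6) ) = even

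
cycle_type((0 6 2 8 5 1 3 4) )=8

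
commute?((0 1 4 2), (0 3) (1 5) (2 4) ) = no:(0 1 4 2)*(0 3) (1 5) (2 4) = (0 5 1 2 3), (0 3) (1 5) (2 4)*(0 1 4 2) = (0 3 1 5 4) 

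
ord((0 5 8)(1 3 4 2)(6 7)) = 12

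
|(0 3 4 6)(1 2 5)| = 12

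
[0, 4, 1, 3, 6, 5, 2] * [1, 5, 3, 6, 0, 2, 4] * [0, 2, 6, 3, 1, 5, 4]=[2, 0, 5, 4, 1, 6, 3]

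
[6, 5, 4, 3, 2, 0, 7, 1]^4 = [5, 7, 2, 3, 4, 1, 0, 6]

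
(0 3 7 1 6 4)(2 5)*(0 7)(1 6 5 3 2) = (0 2 3)(1 5)(4 7 6)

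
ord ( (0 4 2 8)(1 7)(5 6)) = 4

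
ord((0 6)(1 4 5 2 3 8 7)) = 14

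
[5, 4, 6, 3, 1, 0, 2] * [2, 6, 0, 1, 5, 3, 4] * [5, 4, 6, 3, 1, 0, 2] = [3, 0, 1, 4, 2, 6, 5]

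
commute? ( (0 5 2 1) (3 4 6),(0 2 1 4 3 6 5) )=no: (0 5 2 1) (3 4 6)*(0 2 1 4 3 6 5)=(1 2 4 5),(0 2 1 4 3 6 5)*(0 5 2 1) (3 4 6)=(0 1 6 2) 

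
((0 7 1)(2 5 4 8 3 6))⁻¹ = (0 1 7)(2 6 3 8 4 5)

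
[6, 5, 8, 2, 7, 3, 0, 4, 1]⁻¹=[6, 8, 3, 5, 7, 1, 0, 4, 2]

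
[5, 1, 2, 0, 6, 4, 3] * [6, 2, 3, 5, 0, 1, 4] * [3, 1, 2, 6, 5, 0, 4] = [1, 2, 6, 4, 5, 3, 0]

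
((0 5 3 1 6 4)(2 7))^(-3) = (0 1)(2 7)(3 4)(5 6)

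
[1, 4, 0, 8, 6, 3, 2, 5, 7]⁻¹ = [2, 0, 6, 5, 1, 7, 4, 8, 3]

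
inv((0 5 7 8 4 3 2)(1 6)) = (0 2 3 4 8 7 5)(1 6)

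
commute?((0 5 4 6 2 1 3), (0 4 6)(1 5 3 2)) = no:(0 5 4 6 2 1 3) * (0 4 6)(1 5 3 2) = (0 3 4)(1 2 5 6), (0 4 6)(1 5 3 2) * (0 5 4 6 2 1 3) = (0 6 5)(1 4 2 3)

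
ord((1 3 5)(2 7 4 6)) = 12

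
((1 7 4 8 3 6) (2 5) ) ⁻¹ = (1 6 3 8 4 7) (2 5) 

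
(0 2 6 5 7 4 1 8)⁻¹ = (0 8 1 4 7 5 6 2)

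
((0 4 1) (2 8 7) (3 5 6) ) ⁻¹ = (0 1 4) (2 7 8) (3 6 5) 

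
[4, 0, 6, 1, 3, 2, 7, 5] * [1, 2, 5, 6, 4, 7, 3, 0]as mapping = [0→4, 1→1, 2→3, 3→2, 4→6, 5→5, 6→0, 7→7]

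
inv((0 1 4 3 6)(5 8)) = (0 6 3 4 1)(5 8)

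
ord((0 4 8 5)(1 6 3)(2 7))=12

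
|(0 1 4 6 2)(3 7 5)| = 15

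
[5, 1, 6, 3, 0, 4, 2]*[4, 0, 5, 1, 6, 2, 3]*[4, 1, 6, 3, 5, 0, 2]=[6, 4, 3, 1, 5, 2, 0]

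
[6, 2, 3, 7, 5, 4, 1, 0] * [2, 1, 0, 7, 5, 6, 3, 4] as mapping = [0→3, 1→0, 2→7, 3→4, 4→6, 5→5, 6→1, 7→2] 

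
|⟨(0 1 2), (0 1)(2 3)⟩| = 12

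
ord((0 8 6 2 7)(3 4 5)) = 15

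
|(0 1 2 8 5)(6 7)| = 10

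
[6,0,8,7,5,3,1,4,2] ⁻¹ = [1,6,8,5,7,4,0,3,2] 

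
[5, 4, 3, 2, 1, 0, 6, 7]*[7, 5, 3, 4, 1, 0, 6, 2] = [0, 1, 4, 3, 5, 7, 6, 2]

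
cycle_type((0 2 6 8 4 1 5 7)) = 8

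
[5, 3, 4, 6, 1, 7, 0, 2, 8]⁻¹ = [6, 4, 7, 1, 2, 0, 3, 5, 8]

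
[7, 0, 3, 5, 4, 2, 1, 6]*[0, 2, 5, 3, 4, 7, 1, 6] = [6, 0, 3, 7, 4, 5, 2, 1]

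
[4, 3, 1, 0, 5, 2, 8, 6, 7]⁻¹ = [3, 2, 5, 1, 0, 4, 7, 8, 6]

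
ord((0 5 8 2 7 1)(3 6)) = 6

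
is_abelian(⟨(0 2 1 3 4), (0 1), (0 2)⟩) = no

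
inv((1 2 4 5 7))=(1 7 5 4 2)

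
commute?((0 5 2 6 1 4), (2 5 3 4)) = no:(0 5 2 6 1 4)*(2 5 3 4) = (0 3 4)(1 2 6), (2 5 3 4)*(0 5 2 6 1 4) = (0 5 3)(1 4 6)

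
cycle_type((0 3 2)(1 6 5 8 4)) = 3.5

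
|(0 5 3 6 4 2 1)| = 7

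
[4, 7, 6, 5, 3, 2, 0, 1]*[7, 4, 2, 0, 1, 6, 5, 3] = [1, 3, 5, 6, 0, 2, 7, 4]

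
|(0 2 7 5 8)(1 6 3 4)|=20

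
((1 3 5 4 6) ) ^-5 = () 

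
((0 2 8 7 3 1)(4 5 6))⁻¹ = (0 1 3 7 8 2)(4 6 5)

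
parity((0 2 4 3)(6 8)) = even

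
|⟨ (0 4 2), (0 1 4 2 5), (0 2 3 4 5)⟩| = 360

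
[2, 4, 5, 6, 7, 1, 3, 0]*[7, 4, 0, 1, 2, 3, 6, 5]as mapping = [0→0, 1→2, 2→3, 3→6, 4→5, 5→4, 6→1, 7→7]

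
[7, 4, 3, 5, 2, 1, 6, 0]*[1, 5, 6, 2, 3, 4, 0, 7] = [7, 3, 2, 4, 6, 5, 0, 1]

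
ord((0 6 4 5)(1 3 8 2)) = 4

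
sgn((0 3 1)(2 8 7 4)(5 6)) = 1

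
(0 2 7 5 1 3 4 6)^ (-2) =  (0 4 1 7)(2 6 3 5)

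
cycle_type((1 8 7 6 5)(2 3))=2.5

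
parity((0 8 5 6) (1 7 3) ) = odd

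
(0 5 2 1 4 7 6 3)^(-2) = (0 6 4 2)(1 5 3 7)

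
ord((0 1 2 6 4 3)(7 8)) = 6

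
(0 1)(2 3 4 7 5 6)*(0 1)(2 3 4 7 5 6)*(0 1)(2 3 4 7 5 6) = (0 1)(2 7)(3 5)(4 6)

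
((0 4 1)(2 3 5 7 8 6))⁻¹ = (0 1 4)(2 6 8 7 5 3)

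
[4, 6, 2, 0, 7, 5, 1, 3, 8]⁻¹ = [3, 6, 2, 7, 0, 5, 1, 4, 8]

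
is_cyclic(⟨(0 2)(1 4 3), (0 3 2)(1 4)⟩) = no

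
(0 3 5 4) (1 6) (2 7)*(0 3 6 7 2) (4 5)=(0 6 1 7) (3 4) 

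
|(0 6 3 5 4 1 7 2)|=8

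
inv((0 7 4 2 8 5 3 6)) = (0 6 3 5 8 2 4 7)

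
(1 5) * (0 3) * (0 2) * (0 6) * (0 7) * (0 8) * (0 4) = (0 3 2 6 7 8 4)(1 5)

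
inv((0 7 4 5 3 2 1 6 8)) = (0 8 6 1 2 3 5 4 7)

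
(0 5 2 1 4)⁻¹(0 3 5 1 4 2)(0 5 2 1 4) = (0 1 5 3 2 4)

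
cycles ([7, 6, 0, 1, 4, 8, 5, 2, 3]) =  (0 7 2)(1 6 5 8 3)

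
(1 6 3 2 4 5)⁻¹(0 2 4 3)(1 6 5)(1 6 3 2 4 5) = (0 4 5 2)(1 6 3)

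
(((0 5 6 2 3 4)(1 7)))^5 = (0 4 3 2 6 5)(1 7)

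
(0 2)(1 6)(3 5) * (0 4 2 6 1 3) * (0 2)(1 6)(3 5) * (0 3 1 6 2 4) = (0 6 5 4 3 1 2)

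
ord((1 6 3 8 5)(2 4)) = 10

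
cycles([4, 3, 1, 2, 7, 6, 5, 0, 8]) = (0 4 7)(1 3 2)(5 6)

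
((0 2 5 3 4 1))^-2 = (0 4 5)(1 3 2)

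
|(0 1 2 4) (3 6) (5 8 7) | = 12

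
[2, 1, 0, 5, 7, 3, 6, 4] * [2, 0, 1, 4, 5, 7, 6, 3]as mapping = [0→1, 1→0, 2→2, 3→7, 4→3, 5→4, 6→6, 7→5]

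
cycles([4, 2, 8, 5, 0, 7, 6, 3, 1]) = (0 4)(1 2 8)(3 5 7)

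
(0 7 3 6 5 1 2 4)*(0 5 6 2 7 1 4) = (0 1 7 3 2)(4 5)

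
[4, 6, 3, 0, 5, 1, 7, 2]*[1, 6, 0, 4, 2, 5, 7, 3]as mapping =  [0→2, 1→7, 2→4, 3→1, 4→5, 5→6, 6→3, 7→0]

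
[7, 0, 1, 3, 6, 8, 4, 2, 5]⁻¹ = [1, 2, 7, 3, 6, 8, 4, 0, 5]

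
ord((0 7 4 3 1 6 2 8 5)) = 9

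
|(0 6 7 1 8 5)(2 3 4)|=6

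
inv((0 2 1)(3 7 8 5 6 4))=(0 1 2)(3 4 6 5 8 7)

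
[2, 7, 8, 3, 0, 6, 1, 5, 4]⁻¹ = [4, 6, 0, 3, 8, 7, 5, 1, 2]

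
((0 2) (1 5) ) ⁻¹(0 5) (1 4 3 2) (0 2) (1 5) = (0 5 4 3) (1 2) 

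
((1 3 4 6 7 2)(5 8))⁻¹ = (1 2 7 6 4 3)(5 8)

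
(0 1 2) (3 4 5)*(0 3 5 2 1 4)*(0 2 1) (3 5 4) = (0 3 2 5 4 1) 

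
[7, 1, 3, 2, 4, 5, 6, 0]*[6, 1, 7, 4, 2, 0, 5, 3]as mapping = [0→3, 1→1, 2→4, 3→7, 4→2, 5→0, 6→5, 7→6]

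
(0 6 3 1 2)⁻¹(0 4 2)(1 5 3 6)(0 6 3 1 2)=(0 6 4)(1 3 2 5)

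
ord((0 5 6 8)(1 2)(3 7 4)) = 12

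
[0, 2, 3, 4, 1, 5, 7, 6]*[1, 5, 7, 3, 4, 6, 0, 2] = [1, 7, 3, 4, 5, 6, 2, 0]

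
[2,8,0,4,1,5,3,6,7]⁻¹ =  [2,4,0,6,3,5,7,8,1]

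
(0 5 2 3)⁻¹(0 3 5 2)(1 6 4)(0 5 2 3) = (0 2 3 5)(1 6 4)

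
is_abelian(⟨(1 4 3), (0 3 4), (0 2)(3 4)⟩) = no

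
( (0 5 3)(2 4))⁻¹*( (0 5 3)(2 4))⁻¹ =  (0 5 3)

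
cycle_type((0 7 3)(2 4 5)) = 3^2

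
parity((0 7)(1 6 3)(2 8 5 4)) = even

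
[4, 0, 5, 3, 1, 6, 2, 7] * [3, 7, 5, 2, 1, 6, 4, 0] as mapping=[0→1, 1→3, 2→6, 3→2, 4→7, 5→4, 6→5, 7→0] 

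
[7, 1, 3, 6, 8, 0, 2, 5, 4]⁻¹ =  [5, 1, 6, 2, 8, 7, 3, 0, 4]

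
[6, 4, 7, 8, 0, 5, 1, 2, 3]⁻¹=[4, 6, 7, 8, 1, 5, 0, 2, 3]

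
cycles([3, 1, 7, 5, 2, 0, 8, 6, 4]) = (0 3 5)(2 7 6 8 4)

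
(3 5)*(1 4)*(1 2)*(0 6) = (0 6)(1 4 2)(3 5)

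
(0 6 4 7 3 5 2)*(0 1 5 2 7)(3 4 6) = (0 3 2 1 5 7 4)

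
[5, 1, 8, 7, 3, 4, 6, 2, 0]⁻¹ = [8, 1, 7, 4, 5, 0, 6, 3, 2]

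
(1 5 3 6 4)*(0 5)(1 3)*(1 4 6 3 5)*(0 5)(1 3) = (0 3 1 5 4)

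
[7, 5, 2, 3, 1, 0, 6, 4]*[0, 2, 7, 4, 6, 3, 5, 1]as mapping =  [0→1, 1→3, 2→7, 3→4, 4→2, 5→0, 6→5, 7→6]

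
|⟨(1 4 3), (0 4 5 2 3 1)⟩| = 720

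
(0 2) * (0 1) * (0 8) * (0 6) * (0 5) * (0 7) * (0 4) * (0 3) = (0 2 1 8 6 5 7 4 3)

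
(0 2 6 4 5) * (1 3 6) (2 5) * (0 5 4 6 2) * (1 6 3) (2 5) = (0 4) (2 6 3 5) 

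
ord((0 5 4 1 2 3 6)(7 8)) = 14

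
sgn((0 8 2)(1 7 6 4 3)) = 1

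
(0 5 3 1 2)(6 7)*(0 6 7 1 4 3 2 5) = (1 5 2 6)(3 4)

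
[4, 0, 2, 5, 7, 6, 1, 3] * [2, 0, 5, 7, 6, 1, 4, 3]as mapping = [0→6, 1→2, 2→5, 3→1, 4→3, 5→4, 6→0, 7→7]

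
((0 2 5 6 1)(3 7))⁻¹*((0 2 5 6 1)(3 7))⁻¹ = (0 6 2 1 5)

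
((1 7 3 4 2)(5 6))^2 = (1 3 2 7 4)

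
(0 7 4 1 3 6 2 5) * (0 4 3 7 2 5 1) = (0 2 1 7 3 6 5 4)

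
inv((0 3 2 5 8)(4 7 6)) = (0 8 5 2 3)(4 6 7)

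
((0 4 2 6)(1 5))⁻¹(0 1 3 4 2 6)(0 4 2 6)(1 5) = (0 4 5 3 2 6)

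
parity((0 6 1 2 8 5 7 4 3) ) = even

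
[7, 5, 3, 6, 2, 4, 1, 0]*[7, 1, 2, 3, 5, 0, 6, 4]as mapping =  [0→4, 1→0, 2→3, 3→6, 4→2, 5→5, 6→1, 7→7]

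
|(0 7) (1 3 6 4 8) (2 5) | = 10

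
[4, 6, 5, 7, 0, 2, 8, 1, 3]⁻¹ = [4, 7, 5, 8, 0, 2, 1, 3, 6]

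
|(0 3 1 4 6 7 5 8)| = 8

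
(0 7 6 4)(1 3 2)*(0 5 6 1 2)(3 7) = (0 3)(1 7)(4 5 6)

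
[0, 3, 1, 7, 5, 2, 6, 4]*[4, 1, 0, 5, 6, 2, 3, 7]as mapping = [0→4, 1→5, 2→1, 3→7, 4→2, 5→0, 6→3, 7→6]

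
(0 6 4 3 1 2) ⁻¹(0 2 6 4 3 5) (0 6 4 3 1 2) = (0 4 3 1 5 6) 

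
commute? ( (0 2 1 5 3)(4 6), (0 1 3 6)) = no: (0 2 1 5 3)(4 6) * (0 1 3 6) = (0 2 3 1 5 6 4), (0 1 3 6) * (0 2 1 5 3)(4 6) = (0 5 3 4 6 2 1)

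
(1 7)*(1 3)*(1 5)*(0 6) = (0 6) (1 7 3 5) 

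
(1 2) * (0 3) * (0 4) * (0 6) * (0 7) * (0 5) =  (0 3 4 6 7 5)(1 2)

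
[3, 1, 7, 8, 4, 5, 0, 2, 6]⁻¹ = [6, 1, 7, 0, 4, 5, 8, 2, 3]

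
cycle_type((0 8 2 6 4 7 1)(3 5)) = 2.7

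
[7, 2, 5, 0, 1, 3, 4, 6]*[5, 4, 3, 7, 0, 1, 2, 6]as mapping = [0→6, 1→3, 2→1, 3→5, 4→4, 5→7, 6→0, 7→2]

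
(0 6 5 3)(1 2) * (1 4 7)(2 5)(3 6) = (0 3)(1 5 6 2 4 7)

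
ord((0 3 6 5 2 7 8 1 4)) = 9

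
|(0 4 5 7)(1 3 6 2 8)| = 20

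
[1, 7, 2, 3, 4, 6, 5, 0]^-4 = [7, 0, 2, 3, 4, 5, 6, 1]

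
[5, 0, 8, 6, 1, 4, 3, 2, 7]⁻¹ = [1, 4, 7, 6, 5, 0, 3, 8, 2]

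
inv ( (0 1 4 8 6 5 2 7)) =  (0 7 2 5 6 8 4 1)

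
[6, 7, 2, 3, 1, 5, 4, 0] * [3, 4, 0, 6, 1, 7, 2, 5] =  [2, 5, 0, 6, 4, 7, 1, 3]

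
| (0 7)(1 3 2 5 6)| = 10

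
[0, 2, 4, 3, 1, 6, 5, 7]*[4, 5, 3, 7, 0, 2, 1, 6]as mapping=[0→4, 1→3, 2→0, 3→7, 4→5, 5→1, 6→2, 7→6]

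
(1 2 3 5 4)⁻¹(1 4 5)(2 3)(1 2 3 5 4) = (1 4 2)(3 5)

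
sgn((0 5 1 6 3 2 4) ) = 1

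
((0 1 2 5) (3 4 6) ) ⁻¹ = (0 5 2 1) (3 6 4) 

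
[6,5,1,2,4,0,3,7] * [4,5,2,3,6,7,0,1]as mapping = [0→0,1→7,2→5,3→2,4→6,5→4,6→3,7→1]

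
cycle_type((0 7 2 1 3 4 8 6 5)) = 9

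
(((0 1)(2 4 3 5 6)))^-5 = (0 1)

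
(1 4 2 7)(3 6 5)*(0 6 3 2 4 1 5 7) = (0 6 7 5 2)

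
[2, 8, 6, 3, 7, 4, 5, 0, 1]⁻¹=[7, 8, 0, 3, 5, 6, 2, 4, 1]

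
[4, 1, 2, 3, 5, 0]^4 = [4, 1, 2, 3, 5, 0]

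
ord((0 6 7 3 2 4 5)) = 7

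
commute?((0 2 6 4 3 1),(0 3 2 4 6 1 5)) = no:(0 2 6 4 3 1) * (0 3 2 4 6 1 5) = (0 4 2 1 3 5),(0 3 2 4 6 1 5) * (0 2 6 4 3 1) = (0 1 5 2 3 6)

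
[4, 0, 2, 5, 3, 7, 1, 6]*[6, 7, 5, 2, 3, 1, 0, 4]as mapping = [0→3, 1→6, 2→5, 3→1, 4→2, 5→4, 6→7, 7→0]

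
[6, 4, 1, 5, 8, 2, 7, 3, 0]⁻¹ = [8, 2, 5, 7, 1, 3, 0, 6, 4]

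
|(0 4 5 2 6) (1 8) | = 10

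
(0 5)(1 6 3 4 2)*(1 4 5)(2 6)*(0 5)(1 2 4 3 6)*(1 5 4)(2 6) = (0 6 2 3)(4 5)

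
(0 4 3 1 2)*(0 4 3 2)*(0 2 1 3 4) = (0 4 1 2)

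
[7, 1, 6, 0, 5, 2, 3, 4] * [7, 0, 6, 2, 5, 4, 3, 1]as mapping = [0→1, 1→0, 2→3, 3→7, 4→4, 5→6, 6→2, 7→5]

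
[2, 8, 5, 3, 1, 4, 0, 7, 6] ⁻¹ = [6, 4, 0, 3, 5, 2, 8, 7, 1] 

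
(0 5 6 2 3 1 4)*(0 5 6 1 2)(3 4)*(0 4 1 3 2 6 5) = (0 5 3 6 4)(1 2)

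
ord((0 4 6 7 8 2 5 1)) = 8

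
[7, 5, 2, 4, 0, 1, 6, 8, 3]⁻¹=[4, 5, 2, 8, 3, 1, 6, 0, 7]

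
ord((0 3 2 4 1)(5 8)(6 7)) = 10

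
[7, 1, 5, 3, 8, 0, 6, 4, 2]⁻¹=[5, 1, 8, 3, 7, 2, 6, 0, 4]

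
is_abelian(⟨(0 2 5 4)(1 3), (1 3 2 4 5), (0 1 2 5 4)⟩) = no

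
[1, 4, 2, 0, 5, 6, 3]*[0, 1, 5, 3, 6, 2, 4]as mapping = [0→1, 1→6, 2→5, 3→0, 4→2, 5→4, 6→3]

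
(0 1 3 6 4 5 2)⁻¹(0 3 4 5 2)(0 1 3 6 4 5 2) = (0 1 6 5 2)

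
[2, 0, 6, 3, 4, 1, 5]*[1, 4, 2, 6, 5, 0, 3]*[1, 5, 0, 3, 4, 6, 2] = [0, 5, 3, 2, 6, 4, 1]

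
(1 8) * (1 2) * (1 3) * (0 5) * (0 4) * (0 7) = (0 5 4 7)(1 8 2 3)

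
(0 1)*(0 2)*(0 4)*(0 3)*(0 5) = (0 1 2 4 3 5)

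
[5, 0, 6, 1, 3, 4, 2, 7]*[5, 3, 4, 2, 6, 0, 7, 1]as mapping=[0→0, 1→5, 2→7, 3→3, 4→2, 5→6, 6→4, 7→1]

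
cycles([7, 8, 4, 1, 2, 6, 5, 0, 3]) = (0 7)(1 8 3)(2 4)(5 6)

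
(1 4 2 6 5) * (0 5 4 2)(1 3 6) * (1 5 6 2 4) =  (0 6 1 4)(2 5 3)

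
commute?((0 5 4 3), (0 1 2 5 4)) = no:(0 5 4 3) * (0 1 2 5 4) = (0 4 3 1 2 5), (0 1 2 5 4) * (0 5 4 3) = (0 1 2 4 5 3)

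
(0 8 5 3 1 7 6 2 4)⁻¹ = (0 4 2 6 7 1 3 5 8)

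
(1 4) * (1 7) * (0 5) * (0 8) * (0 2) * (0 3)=(0 5 8 2 3)(1 4 7)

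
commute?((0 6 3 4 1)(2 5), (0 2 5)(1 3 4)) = no:(0 6 3 4 1)(2 5)*(0 2 5)(1 3 4) = (0 6 4 3 1 2), (0 2 5)(1 3 4)*(0 6 3 4 1)(2 5) = (0 5 6 3 1 4)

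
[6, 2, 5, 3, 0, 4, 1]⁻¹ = [4, 6, 1, 3, 5, 2, 0]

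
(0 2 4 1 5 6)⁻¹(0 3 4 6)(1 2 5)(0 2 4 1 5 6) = (0 2 3 1)(4 6 5)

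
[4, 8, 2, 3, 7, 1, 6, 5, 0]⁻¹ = [8, 5, 2, 3, 0, 7, 6, 4, 1]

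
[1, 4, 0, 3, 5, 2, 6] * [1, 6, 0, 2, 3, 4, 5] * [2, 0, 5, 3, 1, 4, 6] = [6, 3, 0, 5, 1, 2, 4]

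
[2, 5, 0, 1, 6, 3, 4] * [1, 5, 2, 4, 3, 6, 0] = [2, 6, 1, 5, 0, 4, 3]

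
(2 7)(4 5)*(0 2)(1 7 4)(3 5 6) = (0 2 4 6 3 5 1 7)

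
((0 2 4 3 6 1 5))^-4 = (0 3 5 4 1 2 6)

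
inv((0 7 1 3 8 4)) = (0 4 8 3 1 7)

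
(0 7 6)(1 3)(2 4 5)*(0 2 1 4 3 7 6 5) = (0 6 2 3 4)(1 7 5)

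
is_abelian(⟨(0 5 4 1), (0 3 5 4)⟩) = no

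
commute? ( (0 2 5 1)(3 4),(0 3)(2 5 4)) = no: (0 2 5 1)(3 4)*(0 3)(2 5 4) = (0 5 1 3 2 4),(0 3)(2 5 4)*(0 2 5 1)(3 4) = (0 4 5 3 2 1)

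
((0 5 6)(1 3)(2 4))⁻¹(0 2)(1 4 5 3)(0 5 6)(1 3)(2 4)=(1 3 2 6)(4 5)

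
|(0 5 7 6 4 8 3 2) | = 8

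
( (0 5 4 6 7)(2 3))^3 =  (0 6 5 7 4)(2 3)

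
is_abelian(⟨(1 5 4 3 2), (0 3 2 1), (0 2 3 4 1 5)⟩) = no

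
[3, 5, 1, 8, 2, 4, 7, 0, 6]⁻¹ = [7, 2, 4, 0, 5, 1, 8, 6, 3]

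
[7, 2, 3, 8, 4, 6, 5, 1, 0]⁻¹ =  [8, 7, 1, 2, 4, 6, 5, 0, 3]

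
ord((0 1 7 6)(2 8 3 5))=4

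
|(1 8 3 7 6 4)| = 6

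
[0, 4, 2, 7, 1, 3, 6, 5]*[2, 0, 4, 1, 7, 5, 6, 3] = [2, 7, 4, 3, 0, 1, 6, 5]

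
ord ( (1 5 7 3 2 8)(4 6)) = 6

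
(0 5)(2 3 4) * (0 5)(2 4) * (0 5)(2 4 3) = (0 5)(3 4)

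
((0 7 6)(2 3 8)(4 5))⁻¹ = (0 6 7)(2 8 3)(4 5)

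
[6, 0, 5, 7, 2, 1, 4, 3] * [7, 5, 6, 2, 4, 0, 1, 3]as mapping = [0→1, 1→7, 2→0, 3→3, 4→6, 5→5, 6→4, 7→2]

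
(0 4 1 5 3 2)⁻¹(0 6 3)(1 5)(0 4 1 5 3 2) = (2 4 6)(3 5)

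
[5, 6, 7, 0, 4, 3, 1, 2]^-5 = [5, 6, 7, 0, 4, 3, 1, 2]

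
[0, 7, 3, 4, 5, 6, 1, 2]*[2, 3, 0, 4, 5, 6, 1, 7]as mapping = [0→2, 1→7, 2→4, 3→5, 4→6, 5→1, 6→3, 7→0]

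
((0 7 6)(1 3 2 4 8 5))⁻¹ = (0 6 7)(1 5 8 4 2 3)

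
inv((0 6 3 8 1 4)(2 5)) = (0 4 1 8 3 6)(2 5)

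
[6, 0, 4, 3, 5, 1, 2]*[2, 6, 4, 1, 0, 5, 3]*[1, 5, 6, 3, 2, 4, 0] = [3, 6, 1, 5, 4, 0, 2]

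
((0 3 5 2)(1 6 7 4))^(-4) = ()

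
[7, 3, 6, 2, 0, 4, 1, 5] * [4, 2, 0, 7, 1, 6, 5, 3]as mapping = [0→3, 1→7, 2→5, 3→0, 4→4, 5→1, 6→2, 7→6]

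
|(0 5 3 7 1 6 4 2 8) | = 9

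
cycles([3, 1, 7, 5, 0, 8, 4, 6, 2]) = (0 3 5 8 2 7 6 4)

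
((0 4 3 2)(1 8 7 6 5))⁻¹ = (0 2 3 4)(1 5 6 7 8)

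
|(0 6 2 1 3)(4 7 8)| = 15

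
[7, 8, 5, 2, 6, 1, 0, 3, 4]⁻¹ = [6, 5, 3, 7, 8, 2, 4, 0, 1]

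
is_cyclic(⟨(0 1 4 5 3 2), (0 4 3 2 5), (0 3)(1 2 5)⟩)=no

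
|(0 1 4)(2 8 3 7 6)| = 15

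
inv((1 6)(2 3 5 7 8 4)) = (1 6)(2 4 8 7 5 3)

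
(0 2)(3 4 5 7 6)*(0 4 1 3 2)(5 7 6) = (1 3)(2 4 7 5 6)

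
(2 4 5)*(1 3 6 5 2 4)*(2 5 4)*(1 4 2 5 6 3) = (2 4 6)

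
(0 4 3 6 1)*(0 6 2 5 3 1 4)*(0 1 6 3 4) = (0 1 3 2 5 4 6)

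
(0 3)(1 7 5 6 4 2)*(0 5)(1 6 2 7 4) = (0 3 5 2 6 1 4 7)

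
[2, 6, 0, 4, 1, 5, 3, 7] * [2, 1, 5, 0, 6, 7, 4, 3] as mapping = [0→5, 1→4, 2→2, 3→6, 4→1, 5→7, 6→0, 7→3] 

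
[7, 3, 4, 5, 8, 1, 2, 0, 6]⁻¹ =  [7, 5, 6, 1, 2, 3, 8, 0, 4]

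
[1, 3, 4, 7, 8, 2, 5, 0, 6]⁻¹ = [7, 0, 5, 1, 2, 6, 8, 3, 4]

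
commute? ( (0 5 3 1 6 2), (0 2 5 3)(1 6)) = no: (0 5 3 1 6 2)*(0 2 5 3)(1 6) = (0 3 6 5), (0 2 5 3)(1 6)*(0 5 3 1 6 2) = (1 2 3 5)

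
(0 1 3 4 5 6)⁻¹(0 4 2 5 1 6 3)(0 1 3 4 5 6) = (0 4 1 5 2 6 3)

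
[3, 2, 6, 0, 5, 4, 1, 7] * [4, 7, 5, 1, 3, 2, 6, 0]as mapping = [0→1, 1→5, 2→6, 3→4, 4→2, 5→3, 6→7, 7→0]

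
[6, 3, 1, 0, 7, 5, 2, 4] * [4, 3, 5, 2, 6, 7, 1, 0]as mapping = [0→1, 1→2, 2→3, 3→4, 4→0, 5→7, 6→5, 7→6]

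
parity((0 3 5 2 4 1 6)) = even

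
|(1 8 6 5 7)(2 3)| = 10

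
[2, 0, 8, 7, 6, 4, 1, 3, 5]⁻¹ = [1, 6, 0, 7, 5, 8, 4, 3, 2]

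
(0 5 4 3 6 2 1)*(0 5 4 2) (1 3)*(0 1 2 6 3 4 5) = (0 5 6 1) (2 4) 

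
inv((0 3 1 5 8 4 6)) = (0 6 4 8 5 1 3)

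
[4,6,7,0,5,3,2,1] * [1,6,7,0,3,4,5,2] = [3,5,2,1,4,0,7,6]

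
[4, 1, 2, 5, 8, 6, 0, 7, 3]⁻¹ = [6, 1, 2, 8, 0, 3, 5, 7, 4]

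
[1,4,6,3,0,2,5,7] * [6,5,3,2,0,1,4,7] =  [5,0,4,2,6,3,1,7]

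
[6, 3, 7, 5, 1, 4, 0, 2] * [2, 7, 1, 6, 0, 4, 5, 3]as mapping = [0→5, 1→6, 2→3, 3→4, 4→7, 5→0, 6→2, 7→1]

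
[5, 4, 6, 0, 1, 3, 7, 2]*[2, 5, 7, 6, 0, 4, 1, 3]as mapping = [0→4, 1→0, 2→1, 3→2, 4→5, 5→6, 6→3, 7→7]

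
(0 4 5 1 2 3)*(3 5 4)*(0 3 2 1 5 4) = (0 2 4)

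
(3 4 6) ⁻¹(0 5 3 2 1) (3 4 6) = (0 5 4 2 1) 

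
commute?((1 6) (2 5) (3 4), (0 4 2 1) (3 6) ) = no:(1 6) (2 5) (3 4)*(0 4 2 1) (3 6) = (0 4 6) (1 3 2 5), (0 4 2 1) (3 6)*(1 6) (2 5) (3 4) = (0 3 1) (2 6 4 5) 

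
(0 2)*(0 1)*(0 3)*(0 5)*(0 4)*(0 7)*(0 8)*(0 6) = (0 2 1 3 5 4 7 8 6)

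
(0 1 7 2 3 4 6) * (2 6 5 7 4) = (0 1 4 5 7 6)(2 3)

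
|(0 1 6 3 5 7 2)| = 7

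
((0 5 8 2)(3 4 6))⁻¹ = (0 2 8 5)(3 6 4)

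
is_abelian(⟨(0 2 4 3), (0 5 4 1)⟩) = no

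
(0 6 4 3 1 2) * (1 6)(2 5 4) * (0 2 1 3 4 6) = (0 3)(1 5 6)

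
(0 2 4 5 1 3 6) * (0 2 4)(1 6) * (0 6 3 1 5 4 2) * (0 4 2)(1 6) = (1 6 4 2)(3 5)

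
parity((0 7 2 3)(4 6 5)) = odd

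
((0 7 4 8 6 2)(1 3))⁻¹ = (0 2 6 8 4 7)(1 3)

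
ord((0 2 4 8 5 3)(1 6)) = 6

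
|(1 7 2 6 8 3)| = 6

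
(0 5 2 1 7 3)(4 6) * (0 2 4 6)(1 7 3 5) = (0 1 3 2 7 5 4)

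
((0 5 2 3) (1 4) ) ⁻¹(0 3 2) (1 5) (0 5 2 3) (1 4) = (0 3 5) (2 4) 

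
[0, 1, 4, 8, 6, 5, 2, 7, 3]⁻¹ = [0, 1, 6, 8, 2, 5, 4, 7, 3]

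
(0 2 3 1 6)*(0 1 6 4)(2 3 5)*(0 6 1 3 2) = (0 2 5)(1 4 6 3)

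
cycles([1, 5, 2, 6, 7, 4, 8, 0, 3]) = (0 1 5 4 7)(3 6 8)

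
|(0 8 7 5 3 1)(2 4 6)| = 6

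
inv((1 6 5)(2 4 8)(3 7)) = (1 5 6)(2 8 4)(3 7)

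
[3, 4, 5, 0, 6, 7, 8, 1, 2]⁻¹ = [3, 7, 8, 0, 1, 2, 4, 5, 6]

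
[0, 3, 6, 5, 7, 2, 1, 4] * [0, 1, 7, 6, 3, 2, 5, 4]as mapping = [0→0, 1→6, 2→5, 3→2, 4→4, 5→7, 6→1, 7→3]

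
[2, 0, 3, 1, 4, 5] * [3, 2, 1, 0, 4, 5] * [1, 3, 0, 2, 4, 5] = [3, 2, 1, 0, 4, 5]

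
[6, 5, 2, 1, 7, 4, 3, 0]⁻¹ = [7, 3, 2, 6, 5, 1, 0, 4]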